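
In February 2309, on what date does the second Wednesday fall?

February 10, 2309

February 1, 2309 is a Monday.
The first Wednesday is therefore February 3 (2 days later).
The second Wednesday is 3 + 1×7 = February 10.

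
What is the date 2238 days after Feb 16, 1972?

April 3, 1978

+366 (one year; includes Feb 29, 1972) → Feb 16, 1973 (1872 left).
+365 (one year) → Feb 16, 1974 (1507 left).
+365 (one year) → Feb 16, 1975 (1142 left).
+365 (one year) → Feb 16, 1976 (777 left).
+366 (one year; includes Feb 29, 1976) → Feb 16, 1977 (411 left).
+365 (one year) → Feb 16, 1978 (46 left).
Feb has 28 days: +13 → Mar 1, 1978 (33 left).
Mar has 31 days: +31 → Apr 1, 1978 (2 left).
+2 → Apr 3, 1978.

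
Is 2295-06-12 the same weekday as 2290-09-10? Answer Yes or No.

Yes

From Sep 10, 2290 to Jun 12, 2295 is 1736 days.
1736 mod 7 = 0, so they are the same weekday.
(Sep 10, 2290 is a Wednesday; Jun 12, 2295 is a Wednesday.)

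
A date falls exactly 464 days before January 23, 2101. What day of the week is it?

Friday

First find the weekday of Jan 23, 2101. Doomsday rule: the anchor day for the 2100s is Sunday. For year 01: 1÷12 = 0 r 1, and 1÷4 = 0, so 0+1+0 = 1.
Sunday + 1 ≡ Monday — that's 2101's doomsday.
In January the doomsday date is Jan 3 (2101 is not a leap year).
Jan 23 is 20 days after Jan 3; 20 mod 7 = 6, so Monday + 6 = Sunday.
464 mod 7 = 2, so 464 days before a Sunday is Sunday − 2 = Friday.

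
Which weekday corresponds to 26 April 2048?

Doomsday rule: the anchor day for the 2000s is Tuesday. For year 48: 48÷12 = 4 r 0, and 0÷4 = 0, so 4+0+0 = 4.
Tuesday + 4 ≡ Saturday — that's 2048's doomsday.
In April the doomsday date is Apr 4.
Apr 26 is 22 days after Apr 4; 22 mod 7 = 1, so Saturday + 1 = Sunday.

Sunday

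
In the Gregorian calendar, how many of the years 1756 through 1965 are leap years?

Multiples of 4 in [1756,1965]: 53.
Of those, multiples of 100: 2 (not leap unless ÷400).
Multiples of 400: 0.
Leap years = 53 − 2 + 0 = 51.

51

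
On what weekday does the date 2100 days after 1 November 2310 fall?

Tuesday

Nov 1, 2310 is a Tuesday.
2100 mod 7 = 0, so 2100 days after a Tuesday is Tuesday + 0 = Tuesday.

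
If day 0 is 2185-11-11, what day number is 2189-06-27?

1324

Nov 11, 2185 → Nov 11, 2186: 365 days.
Nov 11, 2186 → Nov 11, 2187: 365 days.
Nov 11, 2187 → Nov 11, 2188: 366 days (Feb 29, 2188 is in that span).
Nov 11, 2188 → Dec 11, 2188: 30 days (November has 30).
Dec 11, 2188 → Jan 11, 2189: 31 days (December has 31).
Jan 11, 2189 → Feb 11, 2189: 31 days (January has 31).
Feb 11, 2189 → Mar 11, 2189: 28 days (February has 28).
Mar 11, 2189 → Apr 11, 2189: 31 days (March has 31).
Apr 11, 2189 → May 11, 2189: 30 days (April has 30).
May 11, 2189 → Jun 11, 2189: 31 days (May has 31).
Jun 11, 2189 → Jun 27, 2189: 16 days.
Total: 1324 days.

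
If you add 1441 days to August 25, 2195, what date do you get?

August 5, 2199

+366 (one year; includes Feb 29, 2196) → Aug 25, 2196 (1075 left).
+365 (one year) → Aug 25, 2197 (710 left).
+365 (one year) → Aug 25, 2198 (345 left).
Aug has 31 days: +7 → Sep 1, 2198 (338 left).
Sep has 30 days: +30 → Oct 1, 2198 (308 left).
Oct has 31 days: +31 → Nov 1, 2198 (277 left).
Nov has 30 days: +30 → Dec 1, 2198 (247 left).
Dec has 31 days: +31 → Jan 1, 2199 (216 left).
Jan has 31 days: +31 → Feb 1, 2199 (185 left).
Feb has 28 days: +28 → Mar 1, 2199 (157 left).
Mar has 31 days: +31 → Apr 1, 2199 (126 left).
Apr has 30 days: +30 → May 1, 2199 (96 left).
May has 31 days: +31 → Jun 1, 2199 (65 left).
Jun has 30 days: +30 → Jul 1, 2199 (35 left).
Jul has 31 days: +31 → Aug 1, 2199 (4 left).
+4 → Aug 5, 2199.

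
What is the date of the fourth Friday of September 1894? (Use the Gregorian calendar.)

September 1, 1894 is a Saturday.
The first Friday is therefore September 7 (6 days later).
The fourth Friday is 7 + 3×7 = September 28.

September 28, 1894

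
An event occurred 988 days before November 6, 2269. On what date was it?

−365 (one year) → Nov 6, 2268 (623 left).
−366 (one year; includes Feb 29, 2268) → Nov 6, 2267 (257 left).
−6 → Oct 31, 2267 (end of Oct, 31 days; 251 left).
−31 → Sep 30, 2267 (end of Sep, 30 days; 220 left).
−30 → Aug 31, 2267 (end of Aug, 31 days; 190 left).
−31 → Jul 31, 2267 (end of Jul, 31 days; 159 left).
−31 → Jun 30, 2267 (end of Jun, 30 days; 128 left).
−30 → May 31, 2267 (end of May, 31 days; 98 left).
−31 → Apr 30, 2267 (end of Apr, 30 days; 67 left).
−30 → Mar 31, 2267 (end of Mar, 31 days; 37 left).
−31 → Feb 28, 2267 (end of Feb, 28 days; 6 left).
−6 → Feb 22, 2267.

February 22, 2267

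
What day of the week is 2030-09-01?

Sunday

January 1, 2030 is a Tuesday.
Jan 1, 2030 → Feb 1, 2030: 31 days (January has 31).
Feb 1, 2030 → Mar 1, 2030: 28 days (February has 28).
Mar 1, 2030 → Apr 1, 2030: 31 days (March has 31).
Apr 1, 2030 → May 1, 2030: 30 days (April has 30).
May 1, 2030 → Jun 1, 2030: 31 days (May has 31).
Jun 1, 2030 → Jul 1, 2030: 30 days (June has 30).
Jul 1, 2030 → Aug 1, 2030: 31 days (July has 31).
Aug 1, 2030 → Sep 1, 2030: 31 days.
Total: 243 days.
243 mod 7 = 5, so Tuesday + 5 = Sunday.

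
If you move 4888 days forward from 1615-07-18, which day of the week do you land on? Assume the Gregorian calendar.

Jul 18, 1615 is a Saturday.
4888 mod 7 = 2, so 4888 days after a Saturday is Saturday + 2 = Monday.

Monday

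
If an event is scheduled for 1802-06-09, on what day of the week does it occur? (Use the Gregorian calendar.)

Wednesday

Doomsday rule: the anchor day for the 1800s is Friday. For year 02: 2÷12 = 0 r 2, and 2÷4 = 0, so 0+2+0 = 2.
Friday + 2 ≡ Sunday — that's 1802's doomsday.
In June the doomsday date is Jun 6.
Jun 9 is 3 days after Jun 6; 3 mod 7 = 3, so Sunday + 3 = Wednesday.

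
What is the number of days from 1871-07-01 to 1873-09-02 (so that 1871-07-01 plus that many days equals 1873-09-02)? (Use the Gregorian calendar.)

Jul 1, 1871 → Jul 1, 1872: 366 days (Feb 29, 1872 is in that span).
Jul 1, 1872 → Jul 1, 1873: 365 days.
Jul 1, 1873 → Aug 1, 1873: 31 days (July has 31).
Aug 1, 1873 → Sep 1, 1873: 31 days (August has 31).
Sep 1, 1873 → Sep 2, 1873: 1 days.
Total: 794 days.

794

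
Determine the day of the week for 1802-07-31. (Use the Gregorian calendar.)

Saturday

Doomsday rule: the anchor day for the 1800s is Friday. For year 02: 2÷12 = 0 r 2, and 2÷4 = 0, so 0+2+0 = 2.
Friday + 2 ≡ Sunday — that's 1802's doomsday.
In July the doomsday date is Jul 11.
Jul 31 is 20 days after Jul 11; 20 mod 7 = 6, so Sunday + 6 = Saturday.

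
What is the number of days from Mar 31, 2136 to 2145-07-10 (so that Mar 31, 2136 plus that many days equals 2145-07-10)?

Mar 31, 2136 → Mar 31, 2137: 365 days.
Mar 31, 2137 → Mar 31, 2138: 365 days.
Mar 31, 2138 → Mar 31, 2139: 365 days.
Mar 31, 2139 → Mar 31, 2140: 366 days (Feb 29, 2140 is in that span).
Mar 31, 2140 → Mar 31, 2141: 365 days.
Mar 31, 2141 → Mar 31, 2142: 365 days.
Mar 31, 2142 → Mar 31, 2143: 365 days.
Mar 31, 2143 → Mar 31, 2144: 366 days (Feb 29, 2144 is in that span).
Mar 31, 2144 → Mar 31, 2145: 365 days.
Mar 31, 2145 → Apr 30, 2145: 30 days (March has 31).
Apr 30, 2145 → May 30, 2145: 30 days (April has 30).
May 30, 2145 → Jun 30, 2145: 31 days (May has 31).
Jun 30, 2145 → Jul 10, 2145: 10 days.
Total: 3388 days.

3388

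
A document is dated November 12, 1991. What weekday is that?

January 1, 1991 is a Tuesday.
Jan 1, 1991 → Feb 1, 1991: 31 days (January has 31).
Feb 1, 1991 → Mar 1, 1991: 28 days (February has 28).
Mar 1, 1991 → Apr 1, 1991: 31 days (March has 31).
Apr 1, 1991 → May 1, 1991: 30 days (April has 30).
May 1, 1991 → Jun 1, 1991: 31 days (May has 31).
Jun 1, 1991 → Jul 1, 1991: 30 days (June has 30).
Jul 1, 1991 → Aug 1, 1991: 31 days (July has 31).
Aug 1, 1991 → Sep 1, 1991: 31 days (August has 31).
Sep 1, 1991 → Oct 1, 1991: 30 days (September has 30).
Oct 1, 1991 → Nov 1, 1991: 31 days (October has 31).
Nov 1, 1991 → Nov 12, 1991: 11 days.
Total: 315 days.
315 mod 7 = 0, so Tuesday + 0 = Tuesday.

Tuesday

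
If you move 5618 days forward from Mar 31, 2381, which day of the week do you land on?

Mar 31, 2381 is a Tuesday.
5618 mod 7 = 4, so 5618 days after a Tuesday is Tuesday + 4 = Saturday.

Saturday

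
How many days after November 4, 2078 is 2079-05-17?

Nov 4, 2078 → Dec 4, 2078: 30 days (November has 30).
Dec 4, 2078 → Jan 4, 2079: 31 days (December has 31).
Jan 4, 2079 → Feb 4, 2079: 31 days (January has 31).
Feb 4, 2079 → Mar 4, 2079: 28 days (February has 28).
Mar 4, 2079 → Apr 4, 2079: 31 days (March has 31).
Apr 4, 2079 → May 4, 2079: 30 days (April has 30).
May 4, 2079 → May 17, 2079: 13 days.
Total: 194 days.

194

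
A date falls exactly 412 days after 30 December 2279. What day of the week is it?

Dec 30, 2279 is a Tuesday.
412 mod 7 = 6, so 412 days after a Tuesday is Tuesday + 6 = Monday.

Monday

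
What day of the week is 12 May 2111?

Doomsday rule: the anchor day for the 2100s is Sunday. For year 11: 11÷12 = 0 r 11, and 11÷4 = 2, so 0+11+2 = 13.
Sunday + 13 ≡ Saturday — that's 2111's doomsday.
In May the doomsday date is May 9.
May 12 is 3 days after May 9; 3 mod 7 = 3, so Saturday + 3 = Tuesday.

Tuesday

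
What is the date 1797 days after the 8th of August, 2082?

+365 (one year) → Aug 8, 2083 (1432 left).
+366 (one year; includes Feb 29, 2084) → Aug 8, 2084 (1066 left).
+365 (one year) → Aug 8, 2085 (701 left).
+365 (one year) → Aug 8, 2086 (336 left).
Aug has 31 days: +24 → Sep 1, 2086 (312 left).
Sep has 30 days: +30 → Oct 1, 2086 (282 left).
Oct has 31 days: +31 → Nov 1, 2086 (251 left).
Nov has 30 days: +30 → Dec 1, 2086 (221 left).
Dec has 31 days: +31 → Jan 1, 2087 (190 left).
Jan has 31 days: +31 → Feb 1, 2087 (159 left).
Feb has 28 days: +28 → Mar 1, 2087 (131 left).
Mar has 31 days: +31 → Apr 1, 2087 (100 left).
Apr has 30 days: +30 → May 1, 2087 (70 left).
May has 31 days: +31 → Jun 1, 2087 (39 left).
Jun has 30 days: +30 → Jul 1, 2087 (9 left).
+9 → Jul 10, 2087.

July 10, 2087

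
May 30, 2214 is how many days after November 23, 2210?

1284

Nov 23, 2210 → Nov 23, 2211: 365 days.
Nov 23, 2211 → Nov 23, 2212: 366 days (Feb 29, 2212 is in that span).
Nov 23, 2212 → Nov 23, 2213: 365 days.
Nov 23, 2213 → Dec 23, 2213: 30 days (November has 30).
Dec 23, 2213 → Jan 23, 2214: 31 days (December has 31).
Jan 23, 2214 → Feb 23, 2214: 31 days (January has 31).
Feb 23, 2214 → Mar 23, 2214: 28 days (February has 28).
Mar 23, 2214 → Apr 23, 2214: 31 days (March has 31).
Apr 23, 2214 → May 23, 2214: 30 days (April has 30).
May 23, 2214 → May 30, 2214: 7 days.
Total: 1284 days.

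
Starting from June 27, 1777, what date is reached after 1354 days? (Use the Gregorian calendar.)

March 12, 1781

+365 (one year) → Jun 27, 1778 (989 left).
+365 (one year) → Jun 27, 1779 (624 left).
+366 (one year; includes Feb 29, 1780) → Jun 27, 1780 (258 left).
Jun has 30 days: +4 → Jul 1, 1780 (254 left).
Jul has 31 days: +31 → Aug 1, 1780 (223 left).
Aug has 31 days: +31 → Sep 1, 1780 (192 left).
Sep has 30 days: +30 → Oct 1, 1780 (162 left).
Oct has 31 days: +31 → Nov 1, 1780 (131 left).
Nov has 30 days: +30 → Dec 1, 1780 (101 left).
Dec has 31 days: +31 → Jan 1, 1781 (70 left).
Jan has 31 days: +31 → Feb 1, 1781 (39 left).
Feb has 28 days: +28 → Mar 1, 1781 (11 left).
+11 → Mar 12, 1781.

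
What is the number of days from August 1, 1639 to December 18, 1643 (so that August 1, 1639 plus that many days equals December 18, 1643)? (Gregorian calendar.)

1600

Aug 1, 1639 → Aug 1, 1640: 366 days (Feb 29, 1640 is in that span).
Aug 1, 1640 → Aug 1, 1641: 365 days.
Aug 1, 1641 → Aug 1, 1642: 365 days.
Aug 1, 1642 → Aug 1, 1643: 365 days.
Aug 1, 1643 → Sep 1, 1643: 31 days (August has 31).
Sep 1, 1643 → Oct 1, 1643: 30 days (September has 30).
Oct 1, 1643 → Nov 1, 1643: 31 days (October has 31).
Nov 1, 1643 → Dec 1, 1643: 30 days (November has 30).
Dec 1, 1643 → Dec 18, 1643: 17 days.
Total: 1600 days.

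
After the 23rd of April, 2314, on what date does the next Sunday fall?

April 26, 2314

Apr 23, 2314 is a Thursday.
From Thursday to the next Sunday is 3 days.
Apr 23, 2314 + 3 = Apr 26, 2314.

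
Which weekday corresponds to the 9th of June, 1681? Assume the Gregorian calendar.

Monday

Doomsday rule: the anchor day for the 1600s is Tuesday. For year 81: 81÷12 = 6 r 9, and 9÷4 = 2, so 6+9+2 = 17.
Tuesday + 17 ≡ Friday — that's 1681's doomsday.
In June the doomsday date is Jun 6.
Jun 9 is 3 days after Jun 6; 3 mod 7 = 3, so Friday + 3 = Monday.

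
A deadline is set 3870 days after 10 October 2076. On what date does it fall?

May 16, 2087

+365 (one year) → Oct 10, 2077 (3505 left).
+365 (one year) → Oct 10, 2078 (3140 left).
+365 (one year) → Oct 10, 2079 (2775 left).
+366 (one year; includes Feb 29, 2080) → Oct 10, 2080 (2409 left).
+365 (one year) → Oct 10, 2081 (2044 left).
+365 (one year) → Oct 10, 2082 (1679 left).
+365 (one year) → Oct 10, 2083 (1314 left).
+366 (one year; includes Feb 29, 2084) → Oct 10, 2084 (948 left).
+365 (one year) → Oct 10, 2085 (583 left).
+365 (one year) → Oct 10, 2086 (218 left).
Oct has 31 days: +22 → Nov 1, 2086 (196 left).
Nov has 30 days: +30 → Dec 1, 2086 (166 left).
Dec has 31 days: +31 → Jan 1, 2087 (135 left).
Jan has 31 days: +31 → Feb 1, 2087 (104 left).
Feb has 28 days: +28 → Mar 1, 2087 (76 left).
Mar has 31 days: +31 → Apr 1, 2087 (45 left).
Apr has 30 days: +30 → May 1, 2087 (15 left).
+15 → May 16, 2087.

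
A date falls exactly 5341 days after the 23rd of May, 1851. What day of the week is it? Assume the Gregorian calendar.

Friday

May 23, 1851 is a Friday.
5341 mod 7 = 0, so 5341 days after a Friday is Friday + 0 = Friday.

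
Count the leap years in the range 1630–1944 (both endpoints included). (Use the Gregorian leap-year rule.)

Multiples of 4 in [1630,1944]: 79.
Of those, multiples of 100: 3 (not leap unless ÷400).
Multiples of 400: 0.
Leap years = 79 − 3 + 0 = 76.

76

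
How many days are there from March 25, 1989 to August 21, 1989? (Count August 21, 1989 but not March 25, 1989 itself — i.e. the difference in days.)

149

Mar 25, 1989 → Apr 25, 1989: 31 days (March has 31).
Apr 25, 1989 → May 25, 1989: 30 days (April has 30).
May 25, 1989 → Jun 25, 1989: 31 days (May has 31).
Jun 25, 1989 → Jul 25, 1989: 30 days (June has 30).
Jul 25, 1989 → Aug 21, 1989: 27 days.
Total: 149 days.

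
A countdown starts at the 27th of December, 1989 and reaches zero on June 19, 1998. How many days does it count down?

3096

Dec 27, 1989 → Dec 27, 1990: 365 days.
Dec 27, 1990 → Dec 27, 1991: 365 days.
Dec 27, 1991 → Dec 27, 1992: 366 days (Feb 29, 1992 is in that span).
Dec 27, 1992 → Dec 27, 1993: 365 days.
Dec 27, 1993 → Dec 27, 1994: 365 days.
Dec 27, 1994 → Dec 27, 1995: 365 days.
Dec 27, 1995 → Dec 27, 1996: 366 days (Feb 29, 1996 is in that span).
Dec 27, 1996 → Dec 27, 1997: 365 days.
Dec 27, 1997 → Jan 27, 1998: 31 days (December has 31).
Jan 27, 1998 → Feb 27, 1998: 31 days (January has 31).
Feb 27, 1998 → Mar 27, 1998: 28 days (February has 28).
Mar 27, 1998 → Apr 27, 1998: 31 days (March has 31).
Apr 27, 1998 → May 27, 1998: 30 days (April has 30).
May 27, 1998 → Jun 19, 1998: 23 days.
Total: 3096 days.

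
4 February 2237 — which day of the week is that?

Doomsday rule: the anchor day for the 2200s is Friday. For year 37: 37÷12 = 3 r 1, and 1÷4 = 0, so 3+1+0 = 4.
Friday + 4 ≡ Tuesday — that's 2237's doomsday.
In February the doomsday date is Feb 28 (2237 is not a leap year).
Feb 4 is 24 days before Feb 28; 24 mod 7 = 3, so Tuesday − 3 = Saturday.

Saturday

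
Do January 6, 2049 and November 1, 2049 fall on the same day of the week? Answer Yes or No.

No

From Jan 6, 2049 to Nov 1, 2049 is 299 days.
299 mod 7 = 5, so they are different weekdays.
(Jan 6, 2049 is a Wednesday; Nov 1, 2049 is a Monday.)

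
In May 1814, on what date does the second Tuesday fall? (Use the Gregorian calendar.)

May 10, 1814

May 1, 1814 is a Sunday.
The first Tuesday is therefore May 3 (2 days later).
The second Tuesday is 3 + 1×7 = May 10.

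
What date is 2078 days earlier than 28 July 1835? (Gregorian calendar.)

−365 (one year) → Jul 28, 1834 (1713 left).
−365 (one year) → Jul 28, 1833 (1348 left).
−365 (one year) → Jul 28, 1832 (983 left).
−366 (one year; includes Feb 29, 1832) → Jul 28, 1831 (617 left).
−365 (one year) → Jul 28, 1830 (252 left).
−28 → Jun 30, 1830 (end of Jun, 30 days; 224 left).
−30 → May 31, 1830 (end of May, 31 days; 194 left).
−31 → Apr 30, 1830 (end of Apr, 30 days; 163 left).
−30 → Mar 31, 1830 (end of Mar, 31 days; 133 left).
−31 → Feb 28, 1830 (end of Feb, 28 days; 102 left).
−28 → Jan 31, 1830 (end of Jan, 31 days; 74 left).
−31 → Dec 31, 1829 (end of Dec, 31 days; 43 left).
−31 → Nov 30, 1829 (end of Nov, 30 days; 12 left).
−12 → Nov 18, 1829.

November 18, 1829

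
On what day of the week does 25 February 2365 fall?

Thursday

Doomsday rule: the anchor day for the 2300s is Wednesday. For year 65: 65÷12 = 5 r 5, and 5÷4 = 1, so 5+5+1 = 11.
Wednesday + 11 ≡ Sunday — that's 2365's doomsday.
In February the doomsday date is Feb 28 (2365 is not a leap year).
Feb 25 is 3 days before Feb 28; 3 mod 7 = 3, so Sunday − 3 = Thursday.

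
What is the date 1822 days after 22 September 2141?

September 18, 2146

+365 (one year) → Sep 22, 2142 (1457 left).
+365 (one year) → Sep 22, 2143 (1092 left).
+366 (one year; includes Feb 29, 2144) → Sep 22, 2144 (726 left).
+365 (one year) → Sep 22, 2145 (361 left).
Sep has 30 days: +9 → Oct 1, 2145 (352 left).
Oct has 31 days: +31 → Nov 1, 2145 (321 left).
Nov has 30 days: +30 → Dec 1, 2145 (291 left).
Dec has 31 days: +31 → Jan 1, 2146 (260 left).
Jan has 31 days: +31 → Feb 1, 2146 (229 left).
Feb has 28 days: +28 → Mar 1, 2146 (201 left).
Mar has 31 days: +31 → Apr 1, 2146 (170 left).
Apr has 30 days: +30 → May 1, 2146 (140 left).
May has 31 days: +31 → Jun 1, 2146 (109 left).
Jun has 30 days: +30 → Jul 1, 2146 (79 left).
Jul has 31 days: +31 → Aug 1, 2146 (48 left).
Aug has 31 days: +31 → Sep 1, 2146 (17 left).
+17 → Sep 18, 2146.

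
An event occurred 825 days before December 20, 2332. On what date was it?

September 17, 2330

−366 (one year; includes Feb 29, 2332) → Dec 20, 2331 (459 left).
−365 (one year) → Dec 20, 2330 (94 left).
−20 → Nov 30, 2330 (end of Nov, 30 days; 74 left).
−30 → Oct 31, 2330 (end of Oct, 31 days; 44 left).
−31 → Sep 30, 2330 (end of Sep, 30 days; 13 left).
−13 → Sep 17, 2330.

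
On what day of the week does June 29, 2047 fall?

Saturday

Doomsday rule: the anchor day for the 2000s is Tuesday. For year 47: 47÷12 = 3 r 11, and 11÷4 = 2, so 3+11+2 = 16.
Tuesday + 16 ≡ Thursday — that's 2047's doomsday.
In June the doomsday date is Jun 6.
Jun 29 is 23 days after Jun 6; 23 mod 7 = 2, so Thursday + 2 = Saturday.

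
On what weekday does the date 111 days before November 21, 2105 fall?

Sunday

Nov 21, 2105 is a Saturday.
111 mod 7 = 6, so 111 days before a Saturday is Saturday − 6 = Sunday.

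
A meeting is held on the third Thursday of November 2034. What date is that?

November 16, 2034

November 1, 2034 is a Wednesday.
The first Thursday is therefore November 2 (1 days later).
The third Thursday is 2 + 2×7 = November 16.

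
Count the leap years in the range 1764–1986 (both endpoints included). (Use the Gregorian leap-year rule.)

54

Multiples of 4 in [1764,1986]: 56.
Of those, multiples of 100: 2 (not leap unless ÷400).
Multiples of 400: 0.
Leap years = 56 − 2 + 0 = 54.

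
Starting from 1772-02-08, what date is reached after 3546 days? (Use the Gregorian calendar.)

October 24, 1781

+366 (one year; includes Feb 29, 1772) → Feb 8, 1773 (3180 left).
+365 (one year) → Feb 8, 1774 (2815 left).
+365 (one year) → Feb 8, 1775 (2450 left).
+365 (one year) → Feb 8, 1776 (2085 left).
+366 (one year; includes Feb 29, 1776) → Feb 8, 1777 (1719 left).
+365 (one year) → Feb 8, 1778 (1354 left).
+365 (one year) → Feb 8, 1779 (989 left).
+365 (one year) → Feb 8, 1780 (624 left).
+366 (one year; includes Feb 29, 1780) → Feb 8, 1781 (258 left).
Feb has 28 days: +21 → Mar 1, 1781 (237 left).
Mar has 31 days: +31 → Apr 1, 1781 (206 left).
Apr has 30 days: +30 → May 1, 1781 (176 left).
May has 31 days: +31 → Jun 1, 1781 (145 left).
Jun has 30 days: +30 → Jul 1, 1781 (115 left).
Jul has 31 days: +31 → Aug 1, 1781 (84 left).
Aug has 31 days: +31 → Sep 1, 1781 (53 left).
Sep has 30 days: +30 → Oct 1, 1781 (23 left).
+23 → Oct 24, 1781.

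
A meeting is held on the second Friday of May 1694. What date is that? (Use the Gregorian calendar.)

May 1, 1694 is a Saturday.
The first Friday is therefore May 7 (6 days later).
The second Friday is 7 + 1×7 = May 14.

May 14, 1694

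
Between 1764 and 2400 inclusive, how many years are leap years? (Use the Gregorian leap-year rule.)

155

Multiples of 4 in [1764,2400]: 160.
Of those, multiples of 100: 7 (not leap unless ÷400).
Multiples of 400: 2.
Leap years = 160 − 7 + 2 = 155.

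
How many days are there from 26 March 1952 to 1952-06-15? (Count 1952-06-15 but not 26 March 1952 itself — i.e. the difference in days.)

Mar 26, 1952 → Apr 26, 1952: 31 days (March has 31).
Apr 26, 1952 → May 26, 1952: 30 days (April has 30).
May 26, 1952 → Jun 15, 1952: 20 days.
Total: 81 days.

81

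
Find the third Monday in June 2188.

June 16, 2188

June 1, 2188 is a Sunday.
The first Monday is therefore June 2 (1 days later).
The third Monday is 2 + 2×7 = June 16.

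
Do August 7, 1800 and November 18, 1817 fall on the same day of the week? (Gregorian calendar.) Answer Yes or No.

From Aug 7, 1800 to Nov 18, 1817 is 6312 days.
6312 mod 7 = 5, so they are different weekdays.
(Aug 7, 1800 is a Thursday; Nov 18, 1817 is a Tuesday.)

No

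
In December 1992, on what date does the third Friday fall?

December 1, 1992 is a Tuesday.
The first Friday is therefore December 4 (3 days later).
The third Friday is 4 + 2×7 = December 18.

December 18, 1992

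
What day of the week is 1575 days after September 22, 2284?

Monday

Sep 22, 2284 is a Monday.
1575 mod 7 = 0, so 1575 days after a Monday is Monday + 0 = Monday.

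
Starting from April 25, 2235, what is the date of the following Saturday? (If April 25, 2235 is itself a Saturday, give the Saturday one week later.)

May 2, 2235

Apr 25, 2235 is a Saturday.
From Saturday to the next Saturday is 7 days.
Apr 25, 2235 + 7 = May 2, 2235.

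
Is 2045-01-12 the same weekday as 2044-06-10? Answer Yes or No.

No

From Jun 10, 2044 to Jan 12, 2045 is 216 days.
216 mod 7 = 6, so they are different weekdays.
(Jun 10, 2044 is a Friday; Jan 12, 2045 is a Thursday.)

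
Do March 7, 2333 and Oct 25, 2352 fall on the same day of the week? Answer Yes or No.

No

From Mar 7, 2333 to Oct 25, 2352 is 7172 days.
7172 mod 7 = 4, so they are different weekdays.
(Mar 7, 2333 is a Tuesday; Oct 25, 2352 is a Saturday.)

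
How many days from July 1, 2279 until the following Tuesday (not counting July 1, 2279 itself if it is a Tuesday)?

Jul 1, 2279 is a Tuesday.
From Tuesday to the next Tuesday is 7 days.

7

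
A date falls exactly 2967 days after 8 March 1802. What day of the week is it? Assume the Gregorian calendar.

Mar 8, 1802 is a Monday.
2967 mod 7 = 6, so 2967 days after a Monday is Monday + 6 = Sunday.

Sunday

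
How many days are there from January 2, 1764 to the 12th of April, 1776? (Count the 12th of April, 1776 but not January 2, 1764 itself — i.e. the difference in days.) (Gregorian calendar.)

Jan 2, 1764 → Jan 2, 1765: 366 days (Feb 29, 1764 is in that span).
Jan 2, 1765 → Jan 2, 1766: 365 days.
Jan 2, 1766 → Jan 2, 1767: 365 days.
Jan 2, 1767 → Jan 2, 1768: 365 days.
Jan 2, 1768 → Jan 2, 1769: 366 days (Feb 29, 1768 is in that span).
Jan 2, 1769 → Jan 2, 1770: 365 days.
Jan 2, 1770 → Jan 2, 1771: 365 days.
Jan 2, 1771 → Jan 2, 1772: 365 days.
Jan 2, 1772 → Jan 2, 1773: 366 days (Feb 29, 1772 is in that span).
Jan 2, 1773 → Jan 2, 1774: 365 days.
Jan 2, 1774 → Jan 2, 1775: 365 days.
Jan 2, 1775 → Jan 2, 1776: 365 days.
Jan 2, 1776 → Feb 2, 1776: 31 days (January has 31).
Feb 2, 1776 → Mar 2, 1776: 29 days (February has 29).
Mar 2, 1776 → Apr 2, 1776: 31 days (March has 31).
Apr 2, 1776 → Apr 12, 1776: 10 days.
Total: 4484 days.

4484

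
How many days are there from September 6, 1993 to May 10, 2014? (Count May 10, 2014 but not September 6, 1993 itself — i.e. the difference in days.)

Sep 6, 1993 → Sep 6, 1994: 365 days.
Sep 6, 1994 → Sep 6, 1995: 365 days.
Sep 6, 1995 → Sep 6, 1996: 366 days (Feb 29, 1996 is in that span).
Sep 6, 1996 → Sep 6, 1997: 365 days.
Sep 6, 1997 → Sep 6, 1998: 365 days.
Sep 6, 1998 → Sep 6, 1999: 365 days.
Sep 6, 1999 → Sep 6, 2000: 366 days (Feb 29, 2000 is in that span).
Sep 6, 2000 → Sep 6, 2001: 365 days.
Sep 6, 2001 → Sep 6, 2002: 365 days.
Sep 6, 2002 → Sep 6, 2003: 365 days.
Sep 6, 2003 → Sep 6, 2004: 366 days (Feb 29, 2004 is in that span).
Sep 6, 2004 → Sep 6, 2005: 365 days.
Sep 6, 2005 → Sep 6, 2006: 365 days.
Sep 6, 2006 → Sep 6, 2007: 365 days.
Sep 6, 2007 → Sep 6, 2008: 366 days (Feb 29, 2008 is in that span).
Sep 6, 2008 → Sep 6, 2009: 365 days.
Sep 6, 2009 → Sep 6, 2010: 365 days.
Sep 6, 2010 → Sep 6, 2011: 365 days.
Sep 6, 2011 → Sep 6, 2012: 366 days (Feb 29, 2012 is in that span).
Sep 6, 2012 → Sep 6, 2013: 365 days.
Sep 6, 2013 → Oct 6, 2013: 30 days (September has 30).
Oct 6, 2013 → Nov 6, 2013: 31 days (October has 31).
Nov 6, 2013 → Dec 6, 2013: 30 days (November has 30).
Dec 6, 2013 → Jan 6, 2014: 31 days (December has 31).
Jan 6, 2014 → Feb 6, 2014: 31 days (January has 31).
Feb 6, 2014 → Mar 6, 2014: 28 days (February has 28).
Mar 6, 2014 → Apr 6, 2014: 31 days (March has 31).
Apr 6, 2014 → May 6, 2014: 30 days (April has 30).
May 6, 2014 → May 10, 2014: 4 days.
Total: 7551 days.

7551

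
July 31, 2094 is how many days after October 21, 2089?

1744

Oct 21, 2089 → Oct 21, 2090: 365 days.
Oct 21, 2090 → Oct 21, 2091: 365 days.
Oct 21, 2091 → Oct 21, 2092: 366 days (Feb 29, 2092 is in that span).
Oct 21, 2092 → Oct 21, 2093: 365 days.
Oct 21, 2093 → Nov 21, 2093: 31 days (October has 31).
Nov 21, 2093 → Dec 21, 2093: 30 days (November has 30).
Dec 21, 2093 → Jan 21, 2094: 31 days (December has 31).
Jan 21, 2094 → Feb 21, 2094: 31 days (January has 31).
Feb 21, 2094 → Mar 21, 2094: 28 days (February has 28).
Mar 21, 2094 → Apr 21, 2094: 31 days (March has 31).
Apr 21, 2094 → May 21, 2094: 30 days (April has 30).
May 21, 2094 → Jun 21, 2094: 31 days (May has 31).
Jun 21, 2094 → Jul 21, 2094: 30 days (June has 30).
Jul 21, 2094 → Jul 31, 2094: 10 days.
Total: 1744 days.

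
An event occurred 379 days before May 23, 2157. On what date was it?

−23 → Apr 30, 2157 (end of Apr, 30 days; 356 left).
−30 → Mar 31, 2157 (end of Mar, 31 days; 326 left).
−31 → Feb 28, 2157 (end of Feb, 28 days; 295 left).
−28 → Jan 31, 2157 (end of Jan, 31 days; 267 left).
−31 → Dec 31, 2156 (end of Dec, 31 days; 236 left).
−31 → Nov 30, 2156 (end of Nov, 30 days; 205 left).
−30 → Oct 31, 2156 (end of Oct, 31 days; 175 left).
−31 → Sep 30, 2156 (end of Sep, 30 days; 144 left).
−30 → Aug 31, 2156 (end of Aug, 31 days; 114 left).
−31 → Jul 31, 2156 (end of Jul, 31 days; 83 left).
−31 → Jun 30, 2156 (end of Jun, 30 days; 52 left).
−30 → May 31, 2156 (end of May, 31 days; 22 left).
−22 → May 9, 2156.

May 9, 2156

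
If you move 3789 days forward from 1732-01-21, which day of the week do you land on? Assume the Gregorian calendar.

Wednesday

First find the weekday of Jan 21, 1732. Doomsday rule: the anchor day for the 1700s is Sunday. For year 32: 32÷12 = 2 r 8, and 8÷4 = 2, so 2+8+2 = 12.
Sunday + 12 ≡ Friday — that's 1732's doomsday.
In January the doomsday date is Jan 4 (1732 is a leap year (divisible by 4)).
Jan 21 is 17 days after Jan 4; 17 mod 7 = 3, so Friday + 3 = Monday.
3789 mod 7 = 2, so 3789 days after a Monday is Monday + 2 = Wednesday.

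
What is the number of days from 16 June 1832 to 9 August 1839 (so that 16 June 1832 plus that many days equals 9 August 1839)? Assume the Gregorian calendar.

2610

Jun 16, 1832 → Jun 16, 1833: 365 days.
Jun 16, 1833 → Jun 16, 1834: 365 days.
Jun 16, 1834 → Jun 16, 1835: 365 days.
Jun 16, 1835 → Jun 16, 1836: 366 days (Feb 29, 1836 is in that span).
Jun 16, 1836 → Jun 16, 1837: 365 days.
Jun 16, 1837 → Jun 16, 1838: 365 days.
Jun 16, 1838 → Jun 16, 1839: 365 days.
Jun 16, 1839 → Jul 16, 1839: 30 days (June has 30).
Jul 16, 1839 → Aug 9, 1839: 24 days.
Total: 2610 days.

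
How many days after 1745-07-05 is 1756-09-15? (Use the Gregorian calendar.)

Jul 5, 1745 → Jul 5, 1746: 365 days.
Jul 5, 1746 → Jul 5, 1747: 365 days.
Jul 5, 1747 → Jul 5, 1748: 366 days (Feb 29, 1748 is in that span).
Jul 5, 1748 → Jul 5, 1749: 365 days.
Jul 5, 1749 → Jul 5, 1750: 365 days.
Jul 5, 1750 → Jul 5, 1751: 365 days.
Jul 5, 1751 → Jul 5, 1752: 366 days (Feb 29, 1752 is in that span).
Jul 5, 1752 → Jul 5, 1753: 365 days.
Jul 5, 1753 → Jul 5, 1754: 365 days.
Jul 5, 1754 → Jul 5, 1755: 365 days.
Jul 5, 1755 → Jul 5, 1756: 366 days (Feb 29, 1756 is in that span).
Jul 5, 1756 → Aug 5, 1756: 31 days (July has 31).
Aug 5, 1756 → Sep 5, 1756: 31 days (August has 31).
Sep 5, 1756 → Sep 15, 1756: 10 days.
Total: 4090 days.

4090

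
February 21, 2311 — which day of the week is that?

Tuesday

Doomsday rule: the anchor day for the 2300s is Wednesday. For year 11: 11÷12 = 0 r 11, and 11÷4 = 2, so 0+11+2 = 13.
Wednesday + 13 ≡ Tuesday — that's 2311's doomsday.
In February the doomsday date is Feb 28 (2311 is not a leap year).
Feb 21 is 7 days before Feb 28; 7 mod 7 = 0, so Tuesday − 0 = Tuesday.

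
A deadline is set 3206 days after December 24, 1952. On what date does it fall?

+365 (one year) → Dec 24, 1953 (2841 left).
+365 (one year) → Dec 24, 1954 (2476 left).
+365 (one year) → Dec 24, 1955 (2111 left).
+366 (one year; includes Feb 29, 1956) → Dec 24, 1956 (1745 left).
+365 (one year) → Dec 24, 1957 (1380 left).
+365 (one year) → Dec 24, 1958 (1015 left).
+365 (one year) → Dec 24, 1959 (650 left).
+366 (one year; includes Feb 29, 1960) → Dec 24, 1960 (284 left).
Dec has 31 days: +8 → Jan 1, 1961 (276 left).
Jan has 31 days: +31 → Feb 1, 1961 (245 left).
Feb has 28 days: +28 → Mar 1, 1961 (217 left).
Mar has 31 days: +31 → Apr 1, 1961 (186 left).
Apr has 30 days: +30 → May 1, 1961 (156 left).
May has 31 days: +31 → Jun 1, 1961 (125 left).
Jun has 30 days: +30 → Jul 1, 1961 (95 left).
Jul has 31 days: +31 → Aug 1, 1961 (64 left).
Aug has 31 days: +31 → Sep 1, 1961 (33 left).
Sep has 30 days: +30 → Oct 1, 1961 (3 left).
+3 → Oct 4, 1961.

October 4, 1961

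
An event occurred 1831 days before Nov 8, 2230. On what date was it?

−365 (one year) → Nov 8, 2229 (1466 left).
−365 (one year) → Nov 8, 2228 (1101 left).
−366 (one year; includes Feb 29, 2228) → Nov 8, 2227 (735 left).
−365 (one year) → Nov 8, 2226 (370 left).
−8 → Oct 31, 2226 (end of Oct, 31 days; 362 left).
−31 → Sep 30, 2226 (end of Sep, 30 days; 331 left).
−30 → Aug 31, 2226 (end of Aug, 31 days; 301 left).
−31 → Jul 31, 2226 (end of Jul, 31 days; 270 left).
−31 → Jun 30, 2226 (end of Jun, 30 days; 239 left).
−30 → May 31, 2226 (end of May, 31 days; 209 left).
−31 → Apr 30, 2226 (end of Apr, 30 days; 178 left).
−30 → Mar 31, 2226 (end of Mar, 31 days; 148 left).
−31 → Feb 28, 2226 (end of Feb, 28 days; 117 left).
−28 → Jan 31, 2226 (end of Jan, 31 days; 89 left).
−31 → Dec 31, 2225 (end of Dec, 31 days; 58 left).
−31 → Nov 30, 2225 (end of Nov, 30 days; 27 left).
−27 → Nov 3, 2225.

November 3, 2225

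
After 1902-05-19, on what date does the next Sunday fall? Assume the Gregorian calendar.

May 25, 1902

May 19, 1902 is a Monday.
From Monday to the next Sunday is 6 days.
May 19, 1902 + 6 = May 25, 1902.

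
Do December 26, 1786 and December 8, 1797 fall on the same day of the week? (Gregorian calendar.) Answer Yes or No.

From Dec 26, 1786 to Dec 8, 1797 is 4000 days.
4000 mod 7 = 3, so they are different weekdays.
(Dec 26, 1786 is a Tuesday; Dec 8, 1797 is a Friday.)

No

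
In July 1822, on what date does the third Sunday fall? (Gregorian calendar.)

July 21, 1822

July 1, 1822 is a Monday.
The first Sunday is therefore July 7 (6 days later).
The third Sunday is 7 + 2×7 = July 21.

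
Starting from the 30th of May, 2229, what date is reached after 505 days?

+365 (one year) → May 30, 2230 (140 left).
May has 31 days: +2 → Jun 1, 2230 (138 left).
Jun has 30 days: +30 → Jul 1, 2230 (108 left).
Jul has 31 days: +31 → Aug 1, 2230 (77 left).
Aug has 31 days: +31 → Sep 1, 2230 (46 left).
Sep has 30 days: +30 → Oct 1, 2230 (16 left).
+16 → Oct 17, 2230.

October 17, 2230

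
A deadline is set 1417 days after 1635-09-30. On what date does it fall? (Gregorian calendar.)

August 17, 1639

+366 (one year; includes Feb 29, 1636) → Sep 30, 1636 (1051 left).
+365 (one year) → Sep 30, 1637 (686 left).
+365 (one year) → Sep 30, 1638 (321 left).
Sep has 30 days: +1 → Oct 1, 1638 (320 left).
Oct has 31 days: +31 → Nov 1, 1638 (289 left).
Nov has 30 days: +30 → Dec 1, 1638 (259 left).
Dec has 31 days: +31 → Jan 1, 1639 (228 left).
Jan has 31 days: +31 → Feb 1, 1639 (197 left).
Feb has 28 days: +28 → Mar 1, 1639 (169 left).
Mar has 31 days: +31 → Apr 1, 1639 (138 left).
Apr has 30 days: +30 → May 1, 1639 (108 left).
May has 31 days: +31 → Jun 1, 1639 (77 left).
Jun has 30 days: +30 → Jul 1, 1639 (47 left).
Jul has 31 days: +31 → Aug 1, 1639 (16 left).
+16 → Aug 17, 1639.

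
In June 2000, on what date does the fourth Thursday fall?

June 1, 2000 is a Thursday.
The first Thursday is therefore June 1 (same day).
The fourth Thursday is 1 + 3×7 = June 22.

June 22, 2000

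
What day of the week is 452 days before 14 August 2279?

Sunday

First find the weekday of Aug 14, 2279. Doomsday rule: the anchor day for the 2200s is Friday. For year 79: 79÷12 = 6 r 7, and 7÷4 = 1, so 6+7+1 = 14.
Friday + 14 ≡ Friday — that's 2279's doomsday.
In August the doomsday date is Aug 8.
Aug 14 is 6 days after Aug 8; 6 mod 7 = 6, so Friday + 6 = Thursday.
452 mod 7 = 4, so 452 days before a Thursday is Thursday − 4 = Sunday.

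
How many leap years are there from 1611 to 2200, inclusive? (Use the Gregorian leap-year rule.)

143

Multiples of 4 in [1611,2200]: 148.
Of those, multiples of 100: 6 (not leap unless ÷400).
Multiples of 400: 1.
Leap years = 148 − 6 + 1 = 143.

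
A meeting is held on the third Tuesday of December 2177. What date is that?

December 1, 2177 is a Monday.
The first Tuesday is therefore December 2 (1 days later).
The third Tuesday is 2 + 2×7 = December 16.

December 16, 2177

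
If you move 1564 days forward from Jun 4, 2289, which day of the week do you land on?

First find the weekday of Jun 4, 2289. Doomsday rule: the anchor day for the 2200s is Friday. For year 89: 89÷12 = 7 r 5, and 5÷4 = 1, so 7+5+1 = 13.
Friday + 13 ≡ Thursday — that's 2289's doomsday.
In June the doomsday date is Jun 6.
Jun 4 is 2 days before Jun 6; 2 mod 7 = 2, so Thursday − 2 = Tuesday.
1564 mod 7 = 3, so 1564 days after a Tuesday is Tuesday + 3 = Friday.

Friday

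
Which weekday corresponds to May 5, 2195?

Doomsday rule: the anchor day for the 2100s is Sunday. For year 95: 95÷12 = 7 r 11, and 11÷4 = 2, so 7+11+2 = 20.
Sunday + 20 ≡ Saturday — that's 2195's doomsday.
In May the doomsday date is May 9.
May 5 is 4 days before May 9; 4 mod 7 = 4, so Saturday − 4 = Tuesday.

Tuesday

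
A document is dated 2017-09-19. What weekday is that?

Doomsday rule: the anchor day for the 2000s is Tuesday. For year 17: 17÷12 = 1 r 5, and 5÷4 = 1, so 1+5+1 = 7.
Tuesday + 7 ≡ Tuesday — that's 2017's doomsday.
In September the doomsday date is Sep 5.
Sep 19 is 14 days after Sep 5; 14 mod 7 = 0, so Tuesday + 0 = Tuesday.

Tuesday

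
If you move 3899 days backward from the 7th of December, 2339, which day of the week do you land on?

First find the weekday of Dec 7, 2339. Doomsday rule: the anchor day for the 2300s is Wednesday. For year 39: 39÷12 = 3 r 3, and 3÷4 = 0, so 3+3+0 = 6.
Wednesday + 6 ≡ Tuesday — that's 2339's doomsday.
In December the doomsday date is Dec 12.
Dec 7 is 5 days before Dec 12; 5 mod 7 = 5, so Tuesday − 5 = Thursday.
3899 mod 7 = 0, so 3899 days before a Thursday is Thursday − 0 = Thursday.

Thursday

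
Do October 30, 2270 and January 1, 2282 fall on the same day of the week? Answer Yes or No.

Yes

From Oct 30, 2270 to Jan 1, 2282 is 4081 days.
4081 mod 7 = 0, so they are the same weekday.
(Oct 30, 2270 is a Sunday; Jan 1, 2282 is a Sunday.)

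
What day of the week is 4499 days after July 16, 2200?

Monday

First find the weekday of Jul 16, 2200. Doomsday rule: the anchor day for the 2200s is Friday. For year 00: 0÷12 = 0 r 0, and 0÷4 = 0, so 0+0+0 = 0.
Friday + 0 ≡ Friday — that's 2200's doomsday.
In July the doomsday date is Jul 11.
Jul 16 is 5 days after Jul 11; 5 mod 7 = 5, so Friday + 5 = Wednesday.
4499 mod 7 = 5, so 4499 days after a Wednesday is Wednesday + 5 = Monday.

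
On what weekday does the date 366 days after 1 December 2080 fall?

Tuesday

Dec 1, 2080 is a Sunday.
366 mod 7 = 2, so 366 days after a Sunday is Sunday + 2 = Tuesday.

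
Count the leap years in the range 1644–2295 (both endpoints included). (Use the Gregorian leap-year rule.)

158

Multiples of 4 in [1644,2295]: 163.
Of those, multiples of 100: 6 (not leap unless ÷400).
Multiples of 400: 1.
Leap years = 163 − 6 + 1 = 158.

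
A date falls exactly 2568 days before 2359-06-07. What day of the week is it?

Monday

Jun 7, 2359 is a Sunday.
2568 mod 7 = 6, so 2568 days before a Sunday is Sunday − 6 = Monday.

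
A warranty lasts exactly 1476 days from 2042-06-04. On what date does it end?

+365 (one year) → Jun 4, 2043 (1111 left).
+366 (one year; includes Feb 29, 2044) → Jun 4, 2044 (745 left).
+365 (one year) → Jun 4, 2045 (380 left).
Jun has 30 days: +27 → Jul 1, 2045 (353 left).
Jul has 31 days: +31 → Aug 1, 2045 (322 left).
Aug has 31 days: +31 → Sep 1, 2045 (291 left).
Sep has 30 days: +30 → Oct 1, 2045 (261 left).
Oct has 31 days: +31 → Nov 1, 2045 (230 left).
Nov has 30 days: +30 → Dec 1, 2045 (200 left).
Dec has 31 days: +31 → Jan 1, 2046 (169 left).
Jan has 31 days: +31 → Feb 1, 2046 (138 left).
Feb has 28 days: +28 → Mar 1, 2046 (110 left).
Mar has 31 days: +31 → Apr 1, 2046 (79 left).
Apr has 30 days: +30 → May 1, 2046 (49 left).
May has 31 days: +31 → Jun 1, 2046 (18 left).
+18 → Jun 19, 2046.

June 19, 2046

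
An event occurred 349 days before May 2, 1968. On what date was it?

May 19, 1967

−2 → Apr 30, 1968 (end of Apr, 30 days; 347 left).
−30 → Mar 31, 1968 (end of Mar, 31 days; 317 left).
−31 → Feb 29, 1968 (end of Feb, 29 days; 286 left).
−29 → Jan 31, 1968 (end of Jan, 31 days; 257 left).
−31 → Dec 31, 1967 (end of Dec, 31 days; 226 left).
−31 → Nov 30, 1967 (end of Nov, 30 days; 195 left).
−30 → Oct 31, 1967 (end of Oct, 31 days; 165 left).
−31 → Sep 30, 1967 (end of Sep, 30 days; 134 left).
−30 → Aug 31, 1967 (end of Aug, 31 days; 104 left).
−31 → Jul 31, 1967 (end of Jul, 31 days; 73 left).
−31 → Jun 30, 1967 (end of Jun, 30 days; 42 left).
−30 → May 31, 1967 (end of May, 31 days; 12 left).
−12 → May 19, 1967.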